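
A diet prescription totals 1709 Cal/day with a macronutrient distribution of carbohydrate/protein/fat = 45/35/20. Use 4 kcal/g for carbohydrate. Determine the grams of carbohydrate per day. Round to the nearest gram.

192 g/day

Carbohydrate energy = 45% × 1709 = 769.05 kcal.
At 4 kcal/g: 769.05 ÷ 4 = 192.2625 g.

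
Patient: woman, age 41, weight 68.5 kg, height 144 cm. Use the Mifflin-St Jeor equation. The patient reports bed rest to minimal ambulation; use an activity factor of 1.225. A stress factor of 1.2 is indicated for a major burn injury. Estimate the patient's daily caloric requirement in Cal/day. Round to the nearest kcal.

1792 Cal/day

Mifflin-St Jeor (female): BMR = 10(68.5) + 6.25(144) − 5(41) − 161 = 685 + 900 − 205 − 161 = 1219 kcal/day.
TEE = BMR × activity factor = 1219 × 1.225 = 1493.275 kcal/day.
Apply stress factor: 1493.275 × 1.2 = 1791.93 kcal/day.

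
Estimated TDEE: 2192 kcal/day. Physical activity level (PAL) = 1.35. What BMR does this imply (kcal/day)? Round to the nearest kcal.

BMR = TEE ÷ activity factor = 2192 ÷ 1.35 = 1623.7037 kcal/day.

1624 kcal/day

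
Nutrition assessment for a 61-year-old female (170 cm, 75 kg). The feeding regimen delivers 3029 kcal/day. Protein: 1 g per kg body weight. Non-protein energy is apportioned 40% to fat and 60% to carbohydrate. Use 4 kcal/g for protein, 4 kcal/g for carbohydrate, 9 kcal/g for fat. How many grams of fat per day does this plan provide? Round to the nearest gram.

Protein = 1 × 75 = 75 g → 75 × 4 = 300 kcal.
Non-protein calories = 3029 − 300 = 2729 kcal.
Fat: 40% × 2729 = 1091.6 kcal; carbohydrate: 1637.4 kcal.
Fat: 1091.6 kcal ÷ 9 kcal/g = 121.2889 g.

121 g/day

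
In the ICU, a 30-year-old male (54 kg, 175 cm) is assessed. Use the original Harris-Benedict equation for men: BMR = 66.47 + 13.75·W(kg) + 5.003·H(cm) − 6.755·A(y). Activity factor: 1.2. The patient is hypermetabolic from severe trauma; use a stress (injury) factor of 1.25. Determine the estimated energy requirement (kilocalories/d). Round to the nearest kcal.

Harris-Benedict: BMR = 66.47 + 13.75(54) + 5.003(175) − 6.755(30) = 1481.845 kcal/day.
TEE = BMR × activity factor = 1481.845 × 1.2 = 1778.214 kcal/day.
Apply stress factor: 1778.214 × 1.25 = 2222.7675 kcal/day.

2223 kilocalories/d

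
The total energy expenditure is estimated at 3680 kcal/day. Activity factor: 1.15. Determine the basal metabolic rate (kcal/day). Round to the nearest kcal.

3200 kcal/day

BMR = TEE ÷ activity factor = 3680 ÷ 1.15 = 3200 kcal/day.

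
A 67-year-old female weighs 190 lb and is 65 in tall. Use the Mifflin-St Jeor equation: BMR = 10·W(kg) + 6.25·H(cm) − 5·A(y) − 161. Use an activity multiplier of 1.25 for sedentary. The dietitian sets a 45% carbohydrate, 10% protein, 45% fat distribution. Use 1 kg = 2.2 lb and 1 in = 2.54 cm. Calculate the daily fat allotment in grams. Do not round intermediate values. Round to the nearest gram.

Convert to metric: weight = 190 ÷ 2.2 = 86.3636 kg; height = 65 × 2.54 = 165.1 cm.
Mifflin-St Jeor (female): BMR = 10(86.3636) + 6.25(165.1) − 5(67) − 161 = 863.6364 + 1031.875 − 335 − 161 = 1399.5114 kcal/day.
TEE = 1399.5114 × 1.25 = 1749.3892 kcal/day.
Fat energy = 45% × 1749.3892 = 787.2251 kcal.
Fat = 787.2251 ÷ 9 kcal/g = 87.4695 g.

87 g/day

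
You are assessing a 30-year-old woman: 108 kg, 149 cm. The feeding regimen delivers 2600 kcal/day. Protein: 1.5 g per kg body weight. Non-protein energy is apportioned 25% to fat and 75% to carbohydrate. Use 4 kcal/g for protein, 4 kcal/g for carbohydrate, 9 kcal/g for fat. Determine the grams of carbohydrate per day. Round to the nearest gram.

366 g/day

Protein = 1.5 × 108 = 162 g → 162 × 4 = 648 kcal.
Non-protein calories = 2600 − 648 = 1952 kcal.
Fat: 25% × 1952 = 488 kcal; carbohydrate: 1464 kcal.
Carbohydrate: 1464 kcal ÷ 4 kcal/g = 366 g.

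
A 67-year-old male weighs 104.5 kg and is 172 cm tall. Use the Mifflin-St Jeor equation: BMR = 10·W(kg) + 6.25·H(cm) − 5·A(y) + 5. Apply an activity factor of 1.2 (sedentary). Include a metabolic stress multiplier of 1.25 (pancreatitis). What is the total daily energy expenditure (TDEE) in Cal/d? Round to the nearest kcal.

2685 Cal/d

Mifflin-St Jeor (male): BMR = 10(104.5) + 6.25(172) − 5(67) + 5 = 1045 + 1075 − 335 + 5 = 1790 kcal/day.
TEE = BMR × activity factor = 1790 × 1.2 = 2148 kcal/day.
Apply stress factor: 2148 × 1.25 = 2685 kcal/day.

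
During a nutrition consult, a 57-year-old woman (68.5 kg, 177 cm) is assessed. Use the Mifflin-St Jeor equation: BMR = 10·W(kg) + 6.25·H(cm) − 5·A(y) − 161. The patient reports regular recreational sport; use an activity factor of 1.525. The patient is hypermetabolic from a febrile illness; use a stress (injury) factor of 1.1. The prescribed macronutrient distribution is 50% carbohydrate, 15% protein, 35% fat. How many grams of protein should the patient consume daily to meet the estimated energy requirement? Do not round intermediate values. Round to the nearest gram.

Mifflin-St Jeor (female): BMR = 10(68.5) + 6.25(177) − 5(57) − 161 = 685 + 1106.25 − 285 − 161 = 1345.25 kcal/day.
TEE = 1345.25 × 1.525 = 2051.5063 kcal/day.
With stress factor 1.1: 2051.5063 × 1.1 = 2256.6569 kcal/day.
Protein energy = 15% × 2256.6569 = 338.4985 kcal.
Protein = 338.4985 ÷ 4 kcal/g = 84.6246 g.

85 g/day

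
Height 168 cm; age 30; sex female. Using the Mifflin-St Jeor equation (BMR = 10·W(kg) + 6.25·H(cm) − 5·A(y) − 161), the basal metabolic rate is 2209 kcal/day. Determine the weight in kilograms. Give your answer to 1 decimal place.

147.0 kg

2209 = 10·W + 6.25(168) − 5(30) − 161
10·W = 2209 − 739 = 1470, so W = 147 kg.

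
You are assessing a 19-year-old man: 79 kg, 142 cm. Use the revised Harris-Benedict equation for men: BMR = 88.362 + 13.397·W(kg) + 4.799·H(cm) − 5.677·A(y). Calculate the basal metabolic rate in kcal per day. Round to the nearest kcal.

Harris-Benedict: BMR = 88.362 + 13.397(79) + 4.799(142) − 5.677(19) = 1720.32 kcal/day.

1720 kcal per day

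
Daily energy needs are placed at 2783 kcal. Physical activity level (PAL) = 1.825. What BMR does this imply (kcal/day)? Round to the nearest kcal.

1525 kcal/day

BMR = TEE ÷ activity factor = 2783 ÷ 1.825 = 1524.9315 kcal/day.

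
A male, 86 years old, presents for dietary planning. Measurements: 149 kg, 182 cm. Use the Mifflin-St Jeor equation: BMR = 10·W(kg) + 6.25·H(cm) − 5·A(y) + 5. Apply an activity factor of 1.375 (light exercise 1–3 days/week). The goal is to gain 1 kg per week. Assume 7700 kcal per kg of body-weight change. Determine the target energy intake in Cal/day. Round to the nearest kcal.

Mifflin-St Jeor (male): BMR = 10(149) + 6.25(182) − 5(86) + 5 = 1490 + 1137.5 − 430 + 5 = 2202.5 kcal/day.
TEE = 2202.5 × 1.375 = 3028.4375 kcal/day.
Required daily surplus = 1 × 7700 ÷ 7 = 1100 kcal/day.
Target intake = 3028.4375 + 1100 = 4128.4375 kcal/day.

4128 Cal/day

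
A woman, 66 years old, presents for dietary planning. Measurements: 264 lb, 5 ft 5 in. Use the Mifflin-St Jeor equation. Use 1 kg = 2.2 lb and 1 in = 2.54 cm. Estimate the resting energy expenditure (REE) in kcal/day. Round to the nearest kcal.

Convert to metric: weight = 264 ÷ 2.2 = 120 kg; height = (5×12 + 5) × 2.54 = 65 × 2.54 = 165.1 cm.
Mifflin-St Jeor (female): BMR = 10(120) + 6.25(165.1) − 5(66) − 161 = 1200 + 1031.875 − 330 − 161 = 1740.875 kcal/day.

1741 kcal/day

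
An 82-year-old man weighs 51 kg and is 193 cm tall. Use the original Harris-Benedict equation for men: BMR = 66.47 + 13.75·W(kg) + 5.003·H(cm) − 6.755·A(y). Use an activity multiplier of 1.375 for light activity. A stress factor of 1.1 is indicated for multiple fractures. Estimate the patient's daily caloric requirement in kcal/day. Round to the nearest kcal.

1784 kcal/day

Harris-Benedict: BMR = 66.47 + 13.75(51) + 5.003(193) − 6.755(82) = 1179.389 kcal/day.
TEE = BMR × activity factor = 1179.389 × 1.375 = 1621.6599 kcal/day.
Apply stress factor: 1621.6599 × 1.1 = 1783.8259 kcal/day.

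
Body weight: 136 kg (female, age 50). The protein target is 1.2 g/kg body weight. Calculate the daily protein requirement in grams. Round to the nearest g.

163 g/day

Protein = 1.2 g/kg × 136 kg = 163.2 g/day.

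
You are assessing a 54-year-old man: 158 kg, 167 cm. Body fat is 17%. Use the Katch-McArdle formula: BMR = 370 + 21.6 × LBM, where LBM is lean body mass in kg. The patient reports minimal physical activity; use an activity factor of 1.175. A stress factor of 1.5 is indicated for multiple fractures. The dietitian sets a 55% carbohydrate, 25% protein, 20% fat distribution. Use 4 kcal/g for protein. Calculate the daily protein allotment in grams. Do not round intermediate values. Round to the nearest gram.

353 g/day

LBM = 158 × (1 − 0.17) = 131.14 kg. Katch-McArdle: BMR = 370 + 21.6 × 131.14 = 3202.624 kcal/day.
TEE = 3202.624 × 1.175 = 3763.0832 kcal/day.
With stress factor 1.5: 3763.0832 × 1.5 = 5644.6248 kcal/day.
Protein energy = 25% × 5644.6248 = 1411.1562 kcal.
Protein = 1411.1562 ÷ 4 kcal/g = 352.7891 g.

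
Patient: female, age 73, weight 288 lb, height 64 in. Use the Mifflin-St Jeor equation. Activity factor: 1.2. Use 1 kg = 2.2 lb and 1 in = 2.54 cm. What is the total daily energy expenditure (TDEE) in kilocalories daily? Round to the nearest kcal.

Convert to metric: weight = 288 ÷ 2.2 = 130.9091 kg; height = 64 × 2.54 = 162.56 cm.
Mifflin-St Jeor (female): BMR = 10(130.9091) + 6.25(162.56) − 5(73) − 161 = 1309.0909 + 1016 − 365 − 161 = 1799.0909 kcal/day.
TEE = BMR × activity factor = 1799.0909 × 1.2 = 2158.9091 kcal/day.

2159 kilocalories daily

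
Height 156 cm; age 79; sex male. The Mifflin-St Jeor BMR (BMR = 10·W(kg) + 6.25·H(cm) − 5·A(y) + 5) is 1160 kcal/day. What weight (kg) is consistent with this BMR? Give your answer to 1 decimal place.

57.5 kg

1160 = 10·W + 6.25(156) − 5(79) + 5
10·W = 1160 − 585 = 575, so W = 57.5 kg.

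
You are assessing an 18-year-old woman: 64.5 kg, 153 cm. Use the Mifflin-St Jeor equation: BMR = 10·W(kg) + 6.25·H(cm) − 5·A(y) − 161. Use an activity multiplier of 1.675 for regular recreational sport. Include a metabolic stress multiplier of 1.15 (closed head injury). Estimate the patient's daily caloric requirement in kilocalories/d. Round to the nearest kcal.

2601 kilocalories/d

Mifflin-St Jeor (female): BMR = 10(64.5) + 6.25(153) − 5(18) − 161 = 645 + 956.25 − 90 − 161 = 1350.25 kcal/day.
TEE = BMR × activity factor = 1350.25 × 1.675 = 2261.6688 kcal/day.
Apply stress factor: 2261.6688 × 1.15 = 2600.9191 kcal/day.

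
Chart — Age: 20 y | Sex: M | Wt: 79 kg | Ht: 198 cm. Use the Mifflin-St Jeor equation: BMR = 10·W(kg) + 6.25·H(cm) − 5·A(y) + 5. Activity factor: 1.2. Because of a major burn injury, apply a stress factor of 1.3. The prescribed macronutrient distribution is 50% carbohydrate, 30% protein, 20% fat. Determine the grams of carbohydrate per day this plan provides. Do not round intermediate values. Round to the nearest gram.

Mifflin-St Jeor (male): BMR = 10(79) + 6.25(198) − 5(20) + 5 = 790 + 1237.5 − 100 + 5 = 1932.5 kcal/day.
TEE = 1932.5 × 1.2 = 2319 kcal/day.
With stress factor 1.3: 2319 × 1.3 = 3014.7 kcal/day.
Carbohydrate energy = 50% × 3014.7 = 1507.35 kcal.
Carbohydrate = 1507.35 ÷ 4 kcal/g = 376.8375 g.

377 g/day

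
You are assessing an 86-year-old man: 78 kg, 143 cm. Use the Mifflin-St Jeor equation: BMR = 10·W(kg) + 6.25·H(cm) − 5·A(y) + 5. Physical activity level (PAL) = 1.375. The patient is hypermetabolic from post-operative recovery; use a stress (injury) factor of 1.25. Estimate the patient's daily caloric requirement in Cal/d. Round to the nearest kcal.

2146 Cal/d

Mifflin-St Jeor (male): BMR = 10(78) + 6.25(143) − 5(86) + 5 = 780 + 893.75 − 430 + 5 = 1248.75 kcal/day.
TEE = BMR × activity factor = 1248.75 × 1.375 = 1717.0313 kcal/day.
Apply stress factor: 1717.0313 × 1.25 = 2146.2891 kcal/day.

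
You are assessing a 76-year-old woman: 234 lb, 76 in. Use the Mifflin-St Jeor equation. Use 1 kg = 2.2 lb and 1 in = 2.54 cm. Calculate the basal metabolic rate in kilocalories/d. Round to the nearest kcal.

1729 kilocalories/d

Convert to metric: weight = 234 ÷ 2.2 = 106.3636 kg; height = 76 × 2.54 = 193.04 cm.
Mifflin-St Jeor (female): BMR = 10(106.3636) + 6.25(193.04) − 5(76) − 161 = 1063.6364 + 1206.5 − 380 − 161 = 1729.1364 kcal/day.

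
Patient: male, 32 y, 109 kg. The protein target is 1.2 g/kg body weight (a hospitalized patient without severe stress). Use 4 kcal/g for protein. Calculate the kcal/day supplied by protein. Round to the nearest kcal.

Protein = 1.2 g/kg × 109 kg = 130.8 g/day.
Protein energy = 130.8 g × 4 kcal/g = 523.2 kcal/day.

523 kcal/day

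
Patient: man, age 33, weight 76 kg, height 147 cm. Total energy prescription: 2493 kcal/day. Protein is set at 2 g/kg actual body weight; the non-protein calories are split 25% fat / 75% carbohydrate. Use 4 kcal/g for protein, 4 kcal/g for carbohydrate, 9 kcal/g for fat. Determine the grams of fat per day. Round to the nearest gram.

52 g/day

Protein = 2 × 76 = 152 g → 152 × 4 = 608 kcal.
Non-protein calories = 2493 − 608 = 1885 kcal.
Fat: 25% × 1885 = 471.25 kcal; carbohydrate: 1413.75 kcal.
Fat: 471.25 kcal ÷ 9 kcal/g = 52.3611 g.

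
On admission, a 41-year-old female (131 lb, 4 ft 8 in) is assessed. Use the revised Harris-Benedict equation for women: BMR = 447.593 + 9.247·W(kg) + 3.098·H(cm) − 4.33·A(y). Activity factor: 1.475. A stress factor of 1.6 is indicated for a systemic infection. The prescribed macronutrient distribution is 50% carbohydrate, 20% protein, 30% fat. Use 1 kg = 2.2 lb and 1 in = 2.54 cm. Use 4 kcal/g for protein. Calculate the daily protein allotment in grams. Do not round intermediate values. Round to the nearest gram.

149 g/day

Convert to metric: weight = 131 ÷ 2.2 = 59.5455 kg; height = (4×12 + 8) × 2.54 = 56 × 2.54 = 142.24 cm.
Harris-Benedict: BMR = 447.593 + 9.247(59.5455) + 3.098(142.24) − 4.33(41) = 1261.3393 kcal/day.
TEE = 1261.3393 × 1.475 = 1860.4755 kcal/day.
With stress factor 1.6: 1860.4755 × 1.6 = 2976.7608 kcal/day.
Protein energy = 20% × 2976.7608 = 595.3522 kcal.
Protein = 595.3522 ÷ 4 kcal/g = 148.838 g.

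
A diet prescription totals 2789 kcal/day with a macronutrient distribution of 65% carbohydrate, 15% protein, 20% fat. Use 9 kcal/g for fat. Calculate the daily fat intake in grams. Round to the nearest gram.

Fat energy = 20% × 2789 = 557.8 kcal.
At 9 kcal/g: 557.8 ÷ 9 = 61.9778 g.

62 g/day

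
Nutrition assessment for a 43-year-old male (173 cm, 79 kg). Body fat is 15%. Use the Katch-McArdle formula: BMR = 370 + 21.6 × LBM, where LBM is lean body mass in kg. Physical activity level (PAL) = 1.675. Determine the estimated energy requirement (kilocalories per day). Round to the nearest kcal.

3049 kilocalories per day

LBM = 79 × (1 − 0.15) = 67.15 kg. Katch-McArdle: BMR = 370 + 21.6 × 67.15 = 1820.44 kcal/day.
TEE = BMR × activity factor = 1820.44 × 1.675 = 3049.237 kcal/day.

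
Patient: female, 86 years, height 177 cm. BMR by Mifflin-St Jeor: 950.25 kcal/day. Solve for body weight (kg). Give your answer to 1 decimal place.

43.5 kg

950.25 = 10·W + 6.25(177) − 5(86) − 161
10·W = 950.25 − 515.25 = 435, so W = 43.5 kg.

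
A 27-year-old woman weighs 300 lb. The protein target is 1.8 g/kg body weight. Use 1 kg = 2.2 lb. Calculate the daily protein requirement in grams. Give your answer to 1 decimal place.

Weight in kg = 300 ÷ 2.2 = 136.3636 kg.
Protein = 1.8 g/kg × 136.3636 kg = 245.4545 g/day.

245.5 g/day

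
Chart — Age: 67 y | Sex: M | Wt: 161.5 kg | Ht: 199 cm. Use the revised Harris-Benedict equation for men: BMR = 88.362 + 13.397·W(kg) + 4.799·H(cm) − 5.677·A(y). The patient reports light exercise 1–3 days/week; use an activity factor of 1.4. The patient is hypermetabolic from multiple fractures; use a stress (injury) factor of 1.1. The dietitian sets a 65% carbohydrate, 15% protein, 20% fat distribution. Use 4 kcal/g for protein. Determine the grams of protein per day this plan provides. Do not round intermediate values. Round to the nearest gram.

163 g/day

Harris-Benedict: BMR = 88.362 + 13.397(161.5) + 4.799(199) − 5.677(67) = 2826.6195 kcal/day.
TEE = 2826.6195 × 1.4 = 3957.2673 kcal/day.
With stress factor 1.1: 3957.2673 × 1.1 = 4352.994 kcal/day.
Protein energy = 15% × 4352.994 = 652.9491 kcal.
Protein = 652.9491 ÷ 4 kcal/g = 163.2373 g.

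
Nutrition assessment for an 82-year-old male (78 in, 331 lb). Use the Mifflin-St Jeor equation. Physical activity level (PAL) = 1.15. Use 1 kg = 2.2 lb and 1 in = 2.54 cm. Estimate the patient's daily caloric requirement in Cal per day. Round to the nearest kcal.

Convert to metric: weight = 331 ÷ 2.2 = 150.4545 kg; height = 78 × 2.54 = 198.12 cm.
Mifflin-St Jeor (male): BMR = 10(150.4545) + 6.25(198.12) − 5(82) + 5 = 1504.5455 + 1238.25 − 410 + 5 = 2337.7955 kcal/day.
TEE = BMR × activity factor = 2337.7955 × 1.15 = 2688.4648 kcal/day.

2688 Cal per day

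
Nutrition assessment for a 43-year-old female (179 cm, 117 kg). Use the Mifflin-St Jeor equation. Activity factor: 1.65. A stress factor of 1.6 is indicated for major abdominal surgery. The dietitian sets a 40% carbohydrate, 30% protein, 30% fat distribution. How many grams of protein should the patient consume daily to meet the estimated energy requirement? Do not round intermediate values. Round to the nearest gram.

379 g/day

Mifflin-St Jeor (female): BMR = 10(117) + 6.25(179) − 5(43) − 161 = 1170 + 1118.75 − 215 − 161 = 1912.75 kcal/day.
TEE = 1912.75 × 1.65 = 3156.0375 kcal/day.
With stress factor 1.6: 3156.0375 × 1.6 = 5049.66 kcal/day.
Protein energy = 30% × 5049.66 = 1514.898 kcal.
Protein = 1514.898 ÷ 4 kcal/g = 378.7245 g.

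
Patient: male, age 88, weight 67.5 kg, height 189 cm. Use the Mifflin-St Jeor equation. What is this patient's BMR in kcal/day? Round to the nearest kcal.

1421 kcal/day

Mifflin-St Jeor (male): BMR = 10(67.5) + 6.25(189) − 5(88) + 5 = 675 + 1181.25 − 440 + 5 = 1421.25 kcal/day.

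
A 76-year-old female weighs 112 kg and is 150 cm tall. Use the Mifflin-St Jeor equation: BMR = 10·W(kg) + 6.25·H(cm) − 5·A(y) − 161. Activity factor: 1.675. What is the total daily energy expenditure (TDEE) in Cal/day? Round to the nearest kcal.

Mifflin-St Jeor (female): BMR = 10(112) + 6.25(150) − 5(76) − 161 = 1120 + 937.5 − 380 − 161 = 1516.5 kcal/day.
TEE = BMR × activity factor = 1516.5 × 1.675 = 2540.1375 kcal/day.

2540 Cal/day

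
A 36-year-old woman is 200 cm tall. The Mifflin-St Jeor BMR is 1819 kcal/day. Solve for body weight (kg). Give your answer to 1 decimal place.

91.0 kg

1819 = 10·W + 6.25(200) − 5(36) − 161
10·W = 1819 − 909 = 910, so W = 91 kg.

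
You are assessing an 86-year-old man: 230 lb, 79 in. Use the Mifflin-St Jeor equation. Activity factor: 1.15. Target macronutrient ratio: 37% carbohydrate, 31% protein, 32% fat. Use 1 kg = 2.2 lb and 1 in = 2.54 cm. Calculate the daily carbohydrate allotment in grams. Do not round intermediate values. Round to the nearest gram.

199 g/day

Convert to metric: weight = 230 ÷ 2.2 = 104.5455 kg; height = 79 × 2.54 = 200.66 cm.
Mifflin-St Jeor (male): BMR = 10(104.5455) + 6.25(200.66) − 5(86) + 5 = 1045.4545 + 1254.125 − 430 + 5 = 1874.5795 kcal/day.
TEE = 1874.5795 × 1.15 = 2155.7665 kcal/day.
Carbohydrate energy = 37% × 2155.7665 = 797.6336 kcal.
Carbohydrate = 797.6336 ÷ 4 kcal/g = 199.4084 g.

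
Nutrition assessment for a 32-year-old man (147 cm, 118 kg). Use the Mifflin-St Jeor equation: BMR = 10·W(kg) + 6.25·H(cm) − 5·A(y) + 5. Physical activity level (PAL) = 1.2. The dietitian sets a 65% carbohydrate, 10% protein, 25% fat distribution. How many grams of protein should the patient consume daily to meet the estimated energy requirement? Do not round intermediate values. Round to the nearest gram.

58 g/day

Mifflin-St Jeor (male): BMR = 10(118) + 6.25(147) − 5(32) + 5 = 1180 + 918.75 − 160 + 5 = 1943.75 kcal/day.
TEE = 1943.75 × 1.2 = 2332.5 kcal/day.
Protein energy = 10% × 2332.5 = 233.25 kcal.
Protein = 233.25 ÷ 4 kcal/g = 58.3125 g.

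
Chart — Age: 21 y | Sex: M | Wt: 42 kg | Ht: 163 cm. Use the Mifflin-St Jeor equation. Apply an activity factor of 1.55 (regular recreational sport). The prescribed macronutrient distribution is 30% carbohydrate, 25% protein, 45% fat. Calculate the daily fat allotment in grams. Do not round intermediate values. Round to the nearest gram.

104 g/day

Mifflin-St Jeor (male): BMR = 10(42) + 6.25(163) − 5(21) + 5 = 420 + 1018.75 − 105 + 5 = 1338.75 kcal/day.
TEE = 1338.75 × 1.55 = 2075.0625 kcal/day.
Fat energy = 45% × 2075.0625 = 933.7781 kcal.
Fat = 933.7781 ÷ 9 kcal/g = 103.7531 g.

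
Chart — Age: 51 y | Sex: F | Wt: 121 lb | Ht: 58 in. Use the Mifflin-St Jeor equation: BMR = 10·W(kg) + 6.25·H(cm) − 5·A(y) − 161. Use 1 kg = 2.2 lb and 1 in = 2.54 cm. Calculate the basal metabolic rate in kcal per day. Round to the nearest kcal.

1055 kcal per day

Convert to metric: weight = 121 ÷ 2.2 = 55 kg; height = 58 × 2.54 = 147.32 cm.
Mifflin-St Jeor (female): BMR = 10(55) + 6.25(147.32) − 5(51) − 161 = 550 + 920.75 − 255 − 161 = 1054.75 kcal/day.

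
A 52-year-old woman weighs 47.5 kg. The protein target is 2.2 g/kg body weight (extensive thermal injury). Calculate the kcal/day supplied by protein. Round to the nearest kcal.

Protein = 2.2 g/kg × 47.5 kg = 104.5 g/day.
Protein energy = 104.5 g × 4 kcal/g = 418 kcal/day.

418 kcal/day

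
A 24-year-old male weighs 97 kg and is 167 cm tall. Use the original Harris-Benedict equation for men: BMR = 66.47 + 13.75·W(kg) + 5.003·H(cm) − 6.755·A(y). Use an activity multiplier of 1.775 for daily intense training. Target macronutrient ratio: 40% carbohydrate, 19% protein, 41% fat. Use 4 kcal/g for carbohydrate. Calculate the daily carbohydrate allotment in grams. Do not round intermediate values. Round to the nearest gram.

368 g/day

Harris-Benedict: BMR = 66.47 + 13.75(97) + 5.003(167) − 6.755(24) = 2073.601 kcal/day.
TEE = 2073.601 × 1.775 = 3680.6418 kcal/day.
Carbohydrate energy = 40% × 3680.6418 = 1472.2567 kcal.
Carbohydrate = 1472.2567 ÷ 4 kcal/g = 368.0642 g.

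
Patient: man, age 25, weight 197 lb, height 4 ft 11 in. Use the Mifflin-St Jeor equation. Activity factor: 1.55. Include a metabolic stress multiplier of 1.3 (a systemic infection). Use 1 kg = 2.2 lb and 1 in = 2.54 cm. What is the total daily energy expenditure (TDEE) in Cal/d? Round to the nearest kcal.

Convert to metric: weight = 197 ÷ 2.2 = 89.5455 kg; height = (4×12 + 11) × 2.54 = 59 × 2.54 = 149.86 cm.
Mifflin-St Jeor (male): BMR = 10(89.5455) + 6.25(149.86) − 5(25) + 5 = 895.4545 + 936.625 − 125 + 5 = 1712.0795 kcal/day.
TEE = BMR × activity factor = 1712.0795 × 1.55 = 2653.7233 kcal/day.
Apply stress factor: 2653.7233 × 1.3 = 3449.8403 kcal/day.

3450 Cal/d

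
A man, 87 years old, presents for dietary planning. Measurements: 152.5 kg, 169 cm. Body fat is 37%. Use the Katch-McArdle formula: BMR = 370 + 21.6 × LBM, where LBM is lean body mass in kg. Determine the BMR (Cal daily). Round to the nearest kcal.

2445 Cal daily

LBM = 152.5 × (1 − 0.37) = 96.075 kg. Katch-McArdle: BMR = 370 + 21.6 × 96.075 = 2445.22 kcal/day.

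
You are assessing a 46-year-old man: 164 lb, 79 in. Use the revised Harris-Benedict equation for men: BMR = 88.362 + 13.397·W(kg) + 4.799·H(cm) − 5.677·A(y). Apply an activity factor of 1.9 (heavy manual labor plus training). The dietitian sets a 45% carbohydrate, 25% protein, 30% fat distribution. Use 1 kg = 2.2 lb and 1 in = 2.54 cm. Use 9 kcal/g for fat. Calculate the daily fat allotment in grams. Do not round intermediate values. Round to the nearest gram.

Convert to metric: weight = 164 ÷ 2.2 = 74.5455 kg; height = 79 × 2.54 = 200.66 cm.
Harris-Benedict: BMR = 88.362 + 13.397(74.5455) + 4.799(200.66) − 5.677(46) = 1788.8728 kcal/day.
TEE = 1788.8728 × 1.9 = 3398.8583 kcal/day.
Fat energy = 30% × 3398.8583 = 1019.6575 kcal.
Fat = 1019.6575 ÷ 9 kcal/g = 113.2953 g.

113 g/day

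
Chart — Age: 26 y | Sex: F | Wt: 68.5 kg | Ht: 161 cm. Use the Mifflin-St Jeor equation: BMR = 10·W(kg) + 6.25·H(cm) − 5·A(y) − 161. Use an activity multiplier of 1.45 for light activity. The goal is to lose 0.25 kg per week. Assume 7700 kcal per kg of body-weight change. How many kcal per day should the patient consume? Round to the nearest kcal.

1755 kcal per day

Mifflin-St Jeor (female): BMR = 10(68.5) + 6.25(161) − 5(26) − 161 = 685 + 1006.25 − 130 − 161 = 1400.25 kcal/day.
TEE = 1400.25 × 1.45 = 2030.3625 kcal/day.
Required daily deficit = 0.25 × 7700 ÷ 7 = 275 kcal/day.
Target intake = 2030.3625 − 275 = 1755.3625 kcal/day.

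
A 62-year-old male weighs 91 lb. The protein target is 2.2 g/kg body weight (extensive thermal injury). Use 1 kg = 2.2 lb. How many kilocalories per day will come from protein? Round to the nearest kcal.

Weight in kg = 91 ÷ 2.2 = 41.3636 kg.
Protein = 2.2 g/kg × 41.3636 kg = 91 g/day.
Protein energy = 91 g × 4 kcal/g = 364 kcal/day.

364 kcal/day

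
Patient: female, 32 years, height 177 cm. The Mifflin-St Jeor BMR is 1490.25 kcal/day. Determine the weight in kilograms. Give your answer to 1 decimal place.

1490.25 = 10·W + 6.25(177) − 5(32) − 161
10·W = 1490.25 − 785.25 = 705, so W = 70.5 kg.

70.5 kg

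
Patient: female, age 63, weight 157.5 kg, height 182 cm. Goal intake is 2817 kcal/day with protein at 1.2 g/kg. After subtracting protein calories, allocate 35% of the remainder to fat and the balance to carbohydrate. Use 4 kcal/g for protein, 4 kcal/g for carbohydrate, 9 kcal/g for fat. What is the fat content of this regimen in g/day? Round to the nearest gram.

Protein = 1.2 × 157.5 = 189 g → 189 × 4 = 756 kcal.
Non-protein calories = 2817 − 756 = 2061 kcal.
Fat: 35% × 2061 = 721.35 kcal; carbohydrate: 1339.65 kcal.
Fat: 721.35 kcal ÷ 9 kcal/g = 80.15 g.

80 g/day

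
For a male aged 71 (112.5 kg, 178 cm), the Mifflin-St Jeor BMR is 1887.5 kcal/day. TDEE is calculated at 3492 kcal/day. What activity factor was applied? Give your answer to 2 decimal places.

1.85

Activity factor = TEE ÷ BMR = 3492 ÷ 1887.5 = 1.85.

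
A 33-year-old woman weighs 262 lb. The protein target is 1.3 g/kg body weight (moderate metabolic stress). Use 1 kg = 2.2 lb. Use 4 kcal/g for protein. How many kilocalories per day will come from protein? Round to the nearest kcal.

Weight in kg = 262 ÷ 2.2 = 119.0909 kg.
Protein = 1.3 g/kg × 119.0909 kg = 154.8182 g/day.
Protein energy = 154.8182 g × 4 kcal/g = 619.2727 kcal/day.

619 kcal/day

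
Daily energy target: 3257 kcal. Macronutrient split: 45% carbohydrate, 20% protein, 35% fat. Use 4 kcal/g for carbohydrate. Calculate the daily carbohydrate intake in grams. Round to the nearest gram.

366 g/day

Carbohydrate energy = 45% × 3257 = 1465.65 kcal.
At 4 kcal/g: 1465.65 ÷ 4 = 366.4125 g.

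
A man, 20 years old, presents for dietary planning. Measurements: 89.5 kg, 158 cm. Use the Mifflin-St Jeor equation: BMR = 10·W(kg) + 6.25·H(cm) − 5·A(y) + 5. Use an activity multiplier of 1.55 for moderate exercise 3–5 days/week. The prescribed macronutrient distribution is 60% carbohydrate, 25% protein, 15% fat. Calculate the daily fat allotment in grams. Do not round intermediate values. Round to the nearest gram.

Mifflin-St Jeor (male): BMR = 10(89.5) + 6.25(158) − 5(20) + 5 = 895 + 987.5 − 100 + 5 = 1787.5 kcal/day.
TEE = 1787.5 × 1.55 = 2770.625 kcal/day.
Fat energy = 15% × 2770.625 = 415.5938 kcal.
Fat = 415.5938 ÷ 9 kcal/g = 46.1771 g.

46 g/day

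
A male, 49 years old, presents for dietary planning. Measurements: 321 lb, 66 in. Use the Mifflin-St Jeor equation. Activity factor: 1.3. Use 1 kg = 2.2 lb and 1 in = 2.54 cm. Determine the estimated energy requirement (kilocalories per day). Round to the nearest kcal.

2947 kilocalories per day

Convert to metric: weight = 321 ÷ 2.2 = 145.9091 kg; height = 66 × 2.54 = 167.64 cm.
Mifflin-St Jeor (male): BMR = 10(145.9091) + 6.25(167.64) − 5(49) + 5 = 1459.0909 + 1047.75 − 245 + 5 = 2266.8409 kcal/day.
TEE = BMR × activity factor = 2266.8409 × 1.3 = 2946.8932 kcal/day.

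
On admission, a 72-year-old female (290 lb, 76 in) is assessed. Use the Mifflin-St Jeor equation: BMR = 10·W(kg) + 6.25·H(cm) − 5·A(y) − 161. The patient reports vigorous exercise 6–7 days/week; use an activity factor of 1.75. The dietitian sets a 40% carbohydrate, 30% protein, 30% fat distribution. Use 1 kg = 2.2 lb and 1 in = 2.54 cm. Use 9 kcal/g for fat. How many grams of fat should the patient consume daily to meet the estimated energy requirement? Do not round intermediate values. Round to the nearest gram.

117 g/day

Convert to metric: weight = 290 ÷ 2.2 = 131.8182 kg; height = 76 × 2.54 = 193.04 cm.
Mifflin-St Jeor (female): BMR = 10(131.8182) + 6.25(193.04) − 5(72) − 161 = 1318.1818 + 1206.5 − 360 − 161 = 2003.6818 kcal/day.
TEE = 2003.6818 × 1.75 = 3506.4432 kcal/day.
Fat energy = 30% × 3506.4432 = 1051.933 kcal.
Fat = 1051.933 ÷ 9 kcal/g = 116.8814 g.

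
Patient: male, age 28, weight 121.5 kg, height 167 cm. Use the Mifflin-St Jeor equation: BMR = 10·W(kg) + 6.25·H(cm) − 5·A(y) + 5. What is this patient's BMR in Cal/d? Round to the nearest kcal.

2124 Cal/d

Mifflin-St Jeor (male): BMR = 10(121.5) + 6.25(167) − 5(28) + 5 = 1215 + 1043.75 − 140 + 5 = 2123.75 kcal/day.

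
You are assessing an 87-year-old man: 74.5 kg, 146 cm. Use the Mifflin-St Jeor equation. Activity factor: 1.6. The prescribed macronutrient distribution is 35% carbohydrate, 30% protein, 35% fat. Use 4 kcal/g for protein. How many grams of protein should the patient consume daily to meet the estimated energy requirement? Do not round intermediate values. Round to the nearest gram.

147 g/day

Mifflin-St Jeor (male): BMR = 10(74.5) + 6.25(146) − 5(87) + 5 = 745 + 912.5 − 435 + 5 = 1227.5 kcal/day.
TEE = 1227.5 × 1.6 = 1964 kcal/day.
Protein energy = 30% × 1964 = 589.2 kcal.
Protein = 589.2 ÷ 4 kcal/g = 147.3 g.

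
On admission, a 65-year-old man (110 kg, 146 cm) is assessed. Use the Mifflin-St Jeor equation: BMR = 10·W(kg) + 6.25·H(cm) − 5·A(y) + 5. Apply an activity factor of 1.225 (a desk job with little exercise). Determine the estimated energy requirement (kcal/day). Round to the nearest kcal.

Mifflin-St Jeor (male): BMR = 10(110) + 6.25(146) − 5(65) + 5 = 1100 + 912.5 − 325 + 5 = 1692.5 kcal/day.
TEE = BMR × activity factor = 1692.5 × 1.225 = 2073.3125 kcal/day.

2073 kcal/day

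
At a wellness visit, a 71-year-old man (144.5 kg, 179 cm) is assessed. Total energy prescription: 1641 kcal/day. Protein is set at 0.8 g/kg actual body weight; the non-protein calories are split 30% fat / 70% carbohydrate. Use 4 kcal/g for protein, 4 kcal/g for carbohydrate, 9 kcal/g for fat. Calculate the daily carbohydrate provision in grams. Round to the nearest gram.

Protein = 0.8 × 144.5 = 115.6 g → 115.6 × 4 = 462.4 kcal.
Non-protein calories = 1641 − 462.4 = 1178.6 kcal.
Fat: 30% × 1178.6 = 353.58 kcal; carbohydrate: 825.02 kcal.
Carbohydrate: 825.02 kcal ÷ 4 kcal/g = 206.255 g.

206 g/day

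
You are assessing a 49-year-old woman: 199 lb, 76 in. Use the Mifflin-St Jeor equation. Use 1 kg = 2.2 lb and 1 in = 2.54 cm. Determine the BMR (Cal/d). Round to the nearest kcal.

1705 Cal/d

Convert to metric: weight = 199 ÷ 2.2 = 90.4545 kg; height = 76 × 2.54 = 193.04 cm.
Mifflin-St Jeor (female): BMR = 10(90.4545) + 6.25(193.04) − 5(49) − 161 = 904.5455 + 1206.5 − 245 − 161 = 1705.0455 kcal/day.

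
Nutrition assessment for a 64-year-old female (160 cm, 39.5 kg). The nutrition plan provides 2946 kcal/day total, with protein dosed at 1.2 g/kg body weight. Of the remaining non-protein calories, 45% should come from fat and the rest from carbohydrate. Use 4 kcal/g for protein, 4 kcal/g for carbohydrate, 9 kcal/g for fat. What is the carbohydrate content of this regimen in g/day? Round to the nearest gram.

379 g/day

Protein = 1.2 × 39.5 = 47.4 g → 47.4 × 4 = 189.6 kcal.
Non-protein calories = 2946 − 189.6 = 2756.4 kcal.
Fat: 45% × 2756.4 = 1240.38 kcal; carbohydrate: 1516.02 kcal.
Carbohydrate: 1516.02 kcal ÷ 4 kcal/g = 379.005 g.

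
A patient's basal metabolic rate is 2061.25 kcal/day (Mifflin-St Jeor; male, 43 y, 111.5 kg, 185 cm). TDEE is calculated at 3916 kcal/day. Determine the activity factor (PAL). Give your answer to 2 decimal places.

1.90

Activity factor = TEE ÷ BMR = 3916 ÷ 2061.25 = 1.9.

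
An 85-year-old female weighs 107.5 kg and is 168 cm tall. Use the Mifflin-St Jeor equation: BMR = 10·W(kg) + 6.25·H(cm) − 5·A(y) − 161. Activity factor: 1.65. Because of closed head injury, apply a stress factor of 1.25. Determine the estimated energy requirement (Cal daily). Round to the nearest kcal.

Mifflin-St Jeor (female): BMR = 10(107.5) + 6.25(168) − 5(85) − 161 = 1075 + 1050 − 425 − 161 = 1539 kcal/day.
TEE = BMR × activity factor = 1539 × 1.65 = 2539.35 kcal/day.
Apply stress factor: 2539.35 × 1.25 = 3174.1875 kcal/day.

3174 Cal daily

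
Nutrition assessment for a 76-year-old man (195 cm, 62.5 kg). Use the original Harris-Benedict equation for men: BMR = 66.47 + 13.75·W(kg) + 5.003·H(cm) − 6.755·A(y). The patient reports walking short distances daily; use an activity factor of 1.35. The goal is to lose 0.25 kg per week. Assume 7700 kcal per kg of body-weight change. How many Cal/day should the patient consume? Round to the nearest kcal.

Harris-Benedict: BMR = 66.47 + 13.75(62.5) + 5.003(195) − 6.755(76) = 1388.05 kcal/day.
TEE = 1388.05 × 1.35 = 1873.8675 kcal/day.
Required daily deficit = 0.25 × 7700 ÷ 7 = 275 kcal/day.
Target intake = 1873.8675 − 275 = 1598.8675 kcal/day.

1599 Cal/day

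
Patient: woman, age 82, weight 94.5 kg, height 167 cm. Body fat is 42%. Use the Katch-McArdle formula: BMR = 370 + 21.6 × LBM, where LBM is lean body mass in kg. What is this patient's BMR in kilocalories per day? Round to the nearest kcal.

LBM = 94.5 × (1 − 0.42) = 54.81 kg. Katch-McArdle: BMR = 370 + 21.6 × 54.81 = 1553.896 kcal/day.

1554 kilocalories per day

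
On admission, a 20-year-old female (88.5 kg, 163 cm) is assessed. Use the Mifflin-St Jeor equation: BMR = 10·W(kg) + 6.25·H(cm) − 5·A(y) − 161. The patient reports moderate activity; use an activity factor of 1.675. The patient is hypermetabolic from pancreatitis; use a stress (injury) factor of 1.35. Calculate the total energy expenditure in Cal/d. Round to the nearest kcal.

3715 Cal/d

Mifflin-St Jeor (female): BMR = 10(88.5) + 6.25(163) − 5(20) − 161 = 885 + 1018.75 − 100 − 161 = 1642.75 kcal/day.
TEE = BMR × activity factor = 1642.75 × 1.675 = 2751.6063 kcal/day.
Apply stress factor: 2751.6063 × 1.35 = 3714.6684 kcal/day.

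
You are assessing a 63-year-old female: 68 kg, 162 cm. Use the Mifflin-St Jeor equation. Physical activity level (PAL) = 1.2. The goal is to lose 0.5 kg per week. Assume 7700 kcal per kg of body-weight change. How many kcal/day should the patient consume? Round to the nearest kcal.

Mifflin-St Jeor (female): BMR = 10(68) + 6.25(162) − 5(63) − 161 = 680 + 1012.5 − 315 − 161 = 1216.5 kcal/day.
TEE = 1216.5 × 1.2 = 1459.8 kcal/day.
Required daily deficit = 0.5 × 7700 ÷ 7 = 550 kcal/day.
Target intake = 1459.8 − 550 = 909.8 kcal/day.

910 kcal/day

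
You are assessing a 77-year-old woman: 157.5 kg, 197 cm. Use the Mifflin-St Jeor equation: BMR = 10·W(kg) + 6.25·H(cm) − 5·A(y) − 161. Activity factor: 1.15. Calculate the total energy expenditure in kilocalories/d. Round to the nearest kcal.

Mifflin-St Jeor (female): BMR = 10(157.5) + 6.25(197) − 5(77) − 161 = 1575 + 1231.25 − 385 − 161 = 2260.25 kcal/day.
TEE = BMR × activity factor = 2260.25 × 1.15 = 2599.2875 kcal/day.

2599 kilocalories/d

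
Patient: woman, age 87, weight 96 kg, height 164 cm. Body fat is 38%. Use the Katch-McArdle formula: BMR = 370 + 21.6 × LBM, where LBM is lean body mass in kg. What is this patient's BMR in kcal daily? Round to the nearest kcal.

LBM = 96 × (1 − 0.38) = 59.52 kg. Katch-McArdle: BMR = 370 + 21.6 × 59.52 = 1655.632 kcal/day.

1656 kcal daily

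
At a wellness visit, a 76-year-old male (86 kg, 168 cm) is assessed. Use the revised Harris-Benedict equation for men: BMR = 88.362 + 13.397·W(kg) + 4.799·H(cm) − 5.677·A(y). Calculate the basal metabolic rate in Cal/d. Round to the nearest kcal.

1615 Cal/d

Harris-Benedict: BMR = 88.362 + 13.397(86) + 4.799(168) − 5.677(76) = 1615.284 kcal/day.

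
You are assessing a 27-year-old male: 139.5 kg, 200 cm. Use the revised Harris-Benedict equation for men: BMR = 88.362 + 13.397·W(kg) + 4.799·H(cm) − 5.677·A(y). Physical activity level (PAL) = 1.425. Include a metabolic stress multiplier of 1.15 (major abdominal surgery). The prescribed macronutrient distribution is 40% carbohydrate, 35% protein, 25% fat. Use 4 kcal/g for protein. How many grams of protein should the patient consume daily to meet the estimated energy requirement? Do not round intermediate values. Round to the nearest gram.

Harris-Benedict: BMR = 88.362 + 13.397(139.5) + 4.799(200) − 5.677(27) = 2763.7645 kcal/day.
TEE = 2763.7645 × 1.425 = 3938.3644 kcal/day.
With stress factor 1.15: 3938.3644 × 1.15 = 4529.1191 kcal/day.
Protein energy = 35% × 4529.1191 = 1585.1917 kcal.
Protein = 1585.1917 ÷ 4 kcal/g = 396.2979 g.

396 g/day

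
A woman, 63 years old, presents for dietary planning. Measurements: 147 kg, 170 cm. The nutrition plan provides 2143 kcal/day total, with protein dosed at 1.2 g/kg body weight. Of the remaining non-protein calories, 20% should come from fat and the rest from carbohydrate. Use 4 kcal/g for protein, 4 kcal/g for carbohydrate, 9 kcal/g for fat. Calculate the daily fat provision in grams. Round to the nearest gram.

Protein = 1.2 × 147 = 176.4 g → 176.4 × 4 = 705.6 kcal.
Non-protein calories = 2143 − 705.6 = 1437.4 kcal.
Fat: 20% × 1437.4 = 287.48 kcal; carbohydrate: 1149.92 kcal.
Fat: 287.48 kcal ÷ 9 kcal/g = 31.9422 g.

32 g/day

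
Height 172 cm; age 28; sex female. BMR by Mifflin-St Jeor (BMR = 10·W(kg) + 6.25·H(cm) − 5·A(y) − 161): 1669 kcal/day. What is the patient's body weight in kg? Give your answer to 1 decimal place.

89.5 kg

1669 = 10·W + 6.25(172) − 5(28) − 161
10·W = 1669 − 774 = 895, so W = 89.5 kg.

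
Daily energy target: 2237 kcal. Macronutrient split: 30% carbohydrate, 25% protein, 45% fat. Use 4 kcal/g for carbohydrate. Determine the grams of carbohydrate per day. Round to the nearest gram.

Carbohydrate energy = 30% × 2237 = 671.1 kcal.
At 4 kcal/g: 671.1 ÷ 4 = 167.775 g.

168 g/day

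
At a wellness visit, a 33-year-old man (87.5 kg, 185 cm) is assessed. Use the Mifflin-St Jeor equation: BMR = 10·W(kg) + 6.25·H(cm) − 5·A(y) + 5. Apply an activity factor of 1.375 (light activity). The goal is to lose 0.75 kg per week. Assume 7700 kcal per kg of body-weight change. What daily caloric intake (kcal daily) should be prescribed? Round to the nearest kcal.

1748 kcal daily

Mifflin-St Jeor (male): BMR = 10(87.5) + 6.25(185) − 5(33) + 5 = 875 + 1156.25 − 165 + 5 = 1871.25 kcal/day.
TEE = 1871.25 × 1.375 = 2572.9688 kcal/day.
Required daily deficit = 0.75 × 7700 ÷ 7 = 825 kcal/day.
Target intake = 2572.9688 − 825 = 1747.9688 kcal/day.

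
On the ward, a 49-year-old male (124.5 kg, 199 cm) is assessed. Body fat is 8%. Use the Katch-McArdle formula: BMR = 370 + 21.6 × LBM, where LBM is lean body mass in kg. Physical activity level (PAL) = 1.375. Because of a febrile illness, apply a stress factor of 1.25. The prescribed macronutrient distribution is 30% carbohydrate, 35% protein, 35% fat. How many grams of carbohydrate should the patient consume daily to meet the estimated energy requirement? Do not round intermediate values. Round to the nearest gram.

367 g/day

LBM = 124.5 × (1 − 0.08) = 114.54 kg. Katch-McArdle: BMR = 370 + 21.6 × 114.54 = 2844.064 kcal/day.
TEE = 2844.064 × 1.375 = 3910.588 kcal/day.
With stress factor 1.25: 3910.588 × 1.25 = 4888.235 kcal/day.
Carbohydrate energy = 30% × 4888.235 = 1466.4705 kcal.
Carbohydrate = 1466.4705 ÷ 4 kcal/g = 366.6176 g.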